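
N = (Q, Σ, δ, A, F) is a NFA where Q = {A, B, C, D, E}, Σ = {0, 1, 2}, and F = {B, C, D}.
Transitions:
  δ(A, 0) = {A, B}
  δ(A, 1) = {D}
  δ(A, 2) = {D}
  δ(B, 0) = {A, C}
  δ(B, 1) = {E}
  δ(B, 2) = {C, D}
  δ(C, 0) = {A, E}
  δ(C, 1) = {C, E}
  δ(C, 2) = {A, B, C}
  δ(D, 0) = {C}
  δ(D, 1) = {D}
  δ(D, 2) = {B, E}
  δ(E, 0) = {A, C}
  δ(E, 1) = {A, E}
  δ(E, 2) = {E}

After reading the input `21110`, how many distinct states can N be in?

1

Start: {A}
read 2: {D}
read 1: {D}
read 1: {D}
read 1: {D}
read 0: {C}
Final reachable set {C} has 1 state.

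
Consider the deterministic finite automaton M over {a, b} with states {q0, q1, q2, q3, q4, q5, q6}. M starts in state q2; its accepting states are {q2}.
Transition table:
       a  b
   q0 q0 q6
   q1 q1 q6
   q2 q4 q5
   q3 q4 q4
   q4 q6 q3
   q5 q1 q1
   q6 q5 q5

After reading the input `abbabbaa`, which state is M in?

q1

q2 --a--> q4
q4 --b--> q3
q3 --b--> q4
q4 --a--> q6
q6 --b--> q5
q5 --b--> q1
q1 --a--> q1
q1 --a--> q1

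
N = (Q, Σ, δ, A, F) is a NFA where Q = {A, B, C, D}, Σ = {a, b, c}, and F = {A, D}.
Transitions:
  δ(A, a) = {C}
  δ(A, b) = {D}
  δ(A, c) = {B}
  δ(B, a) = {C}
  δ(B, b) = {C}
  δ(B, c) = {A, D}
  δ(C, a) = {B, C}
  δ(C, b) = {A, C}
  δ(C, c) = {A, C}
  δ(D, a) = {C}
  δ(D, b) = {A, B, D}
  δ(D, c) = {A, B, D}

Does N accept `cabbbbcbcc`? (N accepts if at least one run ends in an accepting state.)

Start: {A}
read c: {B}
read a: {C}
read b: {A, C}
read b: {A, C, D}
read b: {A, B, C, D}
read b: {A, B, C, D}
read c: {A, B, C, D}
read b: {A, B, C, D}
read c: {A, B, C, D}
read c: {A, B, C, D}
Reachable ∩ accepting = {A, D} — nonempty.

accepted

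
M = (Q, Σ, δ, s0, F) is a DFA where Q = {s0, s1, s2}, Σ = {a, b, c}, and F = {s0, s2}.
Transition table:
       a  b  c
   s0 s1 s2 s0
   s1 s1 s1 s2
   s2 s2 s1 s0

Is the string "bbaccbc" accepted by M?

s0 --b--> s2
s2 --b--> s1
s1 --a--> s1
s1 --c--> s2
s2 --c--> s0
s0 --b--> s2
s2 --c--> s0
End in state s0, which is an accepting state.

accepted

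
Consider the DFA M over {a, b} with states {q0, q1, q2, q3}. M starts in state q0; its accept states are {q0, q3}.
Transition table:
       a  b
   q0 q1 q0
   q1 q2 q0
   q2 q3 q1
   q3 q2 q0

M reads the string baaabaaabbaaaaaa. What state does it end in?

q2

q0 --b--> q0
q0 --a--> q1
q1 --a--> q2
q2 --a--> q3
q3 --b--> q0
q0 --a--> q1
q1 --a--> q2
q2 --a--> q3
q3 --b--> q0
q0 --b--> q0
q0 --a--> q1
q1 --a--> q2
q2 --a--> q3
q3 --a--> q2
q2 --a--> q3
q3 --a--> q2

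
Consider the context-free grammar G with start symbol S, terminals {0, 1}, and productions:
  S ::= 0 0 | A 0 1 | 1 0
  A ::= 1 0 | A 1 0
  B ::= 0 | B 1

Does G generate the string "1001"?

S ⇒ A01 ⇒ 1001

yes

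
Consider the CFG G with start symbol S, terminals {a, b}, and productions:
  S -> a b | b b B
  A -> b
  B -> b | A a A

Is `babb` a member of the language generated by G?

no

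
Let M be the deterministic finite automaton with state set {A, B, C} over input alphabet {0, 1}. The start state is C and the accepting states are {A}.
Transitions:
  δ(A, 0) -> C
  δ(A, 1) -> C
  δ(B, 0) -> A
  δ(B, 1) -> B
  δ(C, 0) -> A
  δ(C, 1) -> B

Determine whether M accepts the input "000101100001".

C --0--> A
A --0--> C
C --0--> A
A --1--> C
C --0--> A
A --1--> C
C --1--> B
B --0--> A
A --0--> C
C --0--> A
A --0--> C
C --1--> B
End in state B, which is not an accepting state.

rejected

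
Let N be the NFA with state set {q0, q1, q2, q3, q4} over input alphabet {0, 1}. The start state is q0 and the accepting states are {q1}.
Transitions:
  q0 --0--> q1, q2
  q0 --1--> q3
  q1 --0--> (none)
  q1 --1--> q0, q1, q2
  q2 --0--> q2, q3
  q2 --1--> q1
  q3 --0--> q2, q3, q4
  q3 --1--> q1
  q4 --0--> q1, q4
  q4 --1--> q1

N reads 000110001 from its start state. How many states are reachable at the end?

3

Start: {q0}
read 0: {q1, q2}
read 0: {q2, q3}
read 0: {q2, q3, q4}
read 1: {q1}
read 1: {q0, q1, q2}
read 0: {q1, q2, q3}
read 0: {q2, q3, q4}
read 0: {q1, q2, q3, q4}
read 1: {q0, q1, q2}
Final reachable set {q0, q1, q2} has 3 states.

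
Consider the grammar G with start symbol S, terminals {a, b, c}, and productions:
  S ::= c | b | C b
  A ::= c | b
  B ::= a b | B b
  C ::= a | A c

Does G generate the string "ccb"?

yes

S ⇒ Cb ⇒ Acb ⇒ ccb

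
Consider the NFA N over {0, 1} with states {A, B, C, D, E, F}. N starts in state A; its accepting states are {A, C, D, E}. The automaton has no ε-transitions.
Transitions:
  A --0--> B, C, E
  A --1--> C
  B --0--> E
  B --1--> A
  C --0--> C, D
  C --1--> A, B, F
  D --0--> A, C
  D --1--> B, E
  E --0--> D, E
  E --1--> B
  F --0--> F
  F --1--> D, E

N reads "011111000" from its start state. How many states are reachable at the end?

Start: {A}
read 0: {B, C, E}
read 1: {A, B, F}
read 1: {A, C, D, E}
read 1: {A, B, C, E, F}
read 1: {A, B, C, D, E, F}
read 1: {A, B, C, D, E, F}
read 0: {A, B, C, D, E, F}
read 0: {A, B, C, D, E, F}
read 0: {A, B, C, D, E, F}
Final reachable set {A, B, C, D, E, F} has 6 states.

6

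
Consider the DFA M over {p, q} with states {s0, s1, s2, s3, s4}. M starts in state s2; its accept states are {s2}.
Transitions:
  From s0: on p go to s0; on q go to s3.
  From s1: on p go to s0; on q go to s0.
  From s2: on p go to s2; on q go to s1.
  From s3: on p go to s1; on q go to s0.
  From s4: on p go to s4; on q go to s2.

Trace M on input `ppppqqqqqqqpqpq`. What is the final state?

s3

s2 --p--> s2
s2 --p--> s2
s2 --p--> s2
s2 --p--> s2
s2 --q--> s1
s1 --q--> s0
s0 --q--> s3
s3 --q--> s0
s0 --q--> s3
s3 --q--> s0
s0 --q--> s3
s3 --p--> s1
s1 --q--> s0
s0 --p--> s0
s0 --q--> s3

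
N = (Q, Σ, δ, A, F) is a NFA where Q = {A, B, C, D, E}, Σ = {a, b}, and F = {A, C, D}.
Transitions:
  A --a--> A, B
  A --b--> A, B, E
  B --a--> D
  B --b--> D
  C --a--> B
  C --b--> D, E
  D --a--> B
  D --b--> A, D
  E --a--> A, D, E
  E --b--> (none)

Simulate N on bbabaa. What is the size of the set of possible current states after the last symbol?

Start: {A}
read b: {A, B, E}
read b: {A, B, D, E}
read a: {A, B, D, E}
read b: {A, B, D, E}
read a: {A, B, D, E}
read a: {A, B, D, E}
Final reachable set {A, B, D, E} has 4 states.

4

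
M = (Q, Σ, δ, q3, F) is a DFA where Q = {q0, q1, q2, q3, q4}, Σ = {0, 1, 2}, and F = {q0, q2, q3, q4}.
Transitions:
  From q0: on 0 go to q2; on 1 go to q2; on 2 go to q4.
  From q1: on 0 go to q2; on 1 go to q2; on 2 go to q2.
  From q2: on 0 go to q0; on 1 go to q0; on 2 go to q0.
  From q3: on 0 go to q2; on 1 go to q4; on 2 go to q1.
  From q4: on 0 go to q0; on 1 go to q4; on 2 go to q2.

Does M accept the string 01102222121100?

accepted

q3 --0--> q2
q2 --1--> q0
q0 --1--> q2
q2 --0--> q0
q0 --2--> q4
q4 --2--> q2
q2 --2--> q0
q0 --2--> q4
q4 --1--> q4
q4 --2--> q2
q2 --1--> q0
q0 --1--> q2
q2 --0--> q0
q0 --0--> q2
End in state q2, which is an accepting state.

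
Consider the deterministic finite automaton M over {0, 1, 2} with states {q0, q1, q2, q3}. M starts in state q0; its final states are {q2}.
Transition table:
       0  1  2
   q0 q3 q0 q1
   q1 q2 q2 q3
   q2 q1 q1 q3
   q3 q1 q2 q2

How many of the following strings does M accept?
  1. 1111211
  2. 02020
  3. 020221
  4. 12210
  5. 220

1111211: rejected
02020: rejected
020221: rejected
12210: rejected
220: rejected

0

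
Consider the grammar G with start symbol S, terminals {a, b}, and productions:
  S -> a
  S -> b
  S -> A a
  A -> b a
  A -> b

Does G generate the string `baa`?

S ⇒ Aa ⇒ baa

yes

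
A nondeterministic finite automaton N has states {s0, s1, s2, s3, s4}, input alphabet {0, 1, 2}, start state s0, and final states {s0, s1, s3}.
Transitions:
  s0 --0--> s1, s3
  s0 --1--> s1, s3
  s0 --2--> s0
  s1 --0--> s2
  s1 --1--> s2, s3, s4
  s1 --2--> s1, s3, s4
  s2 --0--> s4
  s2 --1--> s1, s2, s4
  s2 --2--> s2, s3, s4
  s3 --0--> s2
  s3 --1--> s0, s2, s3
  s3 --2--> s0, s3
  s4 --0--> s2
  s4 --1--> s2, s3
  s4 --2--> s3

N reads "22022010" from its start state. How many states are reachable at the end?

4

Start: {s0}
read 2: {s0}
read 2: {s0}
read 0: {s1, s3}
read 2: {s0, s1, s3, s4}
read 2: {s0, s1, s3, s4}
read 0: {s1, s2, s3}
read 1: {s0, s1, s2, s3, s4}
read 0: {s1, s2, s3, s4}
Final reachable set {s1, s2, s3, s4} has 4 states.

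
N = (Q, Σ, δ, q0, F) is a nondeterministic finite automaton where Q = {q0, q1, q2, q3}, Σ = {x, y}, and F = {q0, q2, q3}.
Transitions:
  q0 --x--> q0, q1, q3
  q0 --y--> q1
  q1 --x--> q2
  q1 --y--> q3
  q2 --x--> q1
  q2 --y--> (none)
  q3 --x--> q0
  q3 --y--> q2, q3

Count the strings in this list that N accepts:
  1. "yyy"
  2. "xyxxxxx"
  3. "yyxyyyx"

"yyy": accepted
"xyxxxxx": accepted
"yyxyyyx": accepted

3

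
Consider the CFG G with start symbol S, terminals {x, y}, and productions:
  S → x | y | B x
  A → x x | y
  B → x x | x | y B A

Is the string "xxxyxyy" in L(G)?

no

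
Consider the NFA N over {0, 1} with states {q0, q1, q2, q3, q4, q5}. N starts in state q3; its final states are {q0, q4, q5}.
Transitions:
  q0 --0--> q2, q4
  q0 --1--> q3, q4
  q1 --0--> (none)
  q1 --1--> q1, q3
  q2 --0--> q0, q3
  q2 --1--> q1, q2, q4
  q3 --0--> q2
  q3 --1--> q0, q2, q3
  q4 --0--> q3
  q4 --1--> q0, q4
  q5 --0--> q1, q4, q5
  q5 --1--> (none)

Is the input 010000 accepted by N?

accepted

Start: {q3}
read 0: {q2}
read 1: {q1, q2, q4}
read 0: {q0, q3}
read 0: {q2, q4}
read 0: {q0, q3}
read 0: {q2, q4}
Reachable ∩ accepting = {q4} — nonempty.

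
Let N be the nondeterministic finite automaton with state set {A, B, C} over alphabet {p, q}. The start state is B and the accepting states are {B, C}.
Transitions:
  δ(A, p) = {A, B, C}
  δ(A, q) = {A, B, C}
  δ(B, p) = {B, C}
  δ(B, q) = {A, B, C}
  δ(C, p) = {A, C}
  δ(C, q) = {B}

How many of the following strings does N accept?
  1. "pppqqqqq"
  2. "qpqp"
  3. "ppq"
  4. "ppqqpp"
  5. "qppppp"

5

"pppqqqqq": accepted
"qpqp": accepted
"ppq": accepted
"ppqqpp": accepted
"qppppp": accepted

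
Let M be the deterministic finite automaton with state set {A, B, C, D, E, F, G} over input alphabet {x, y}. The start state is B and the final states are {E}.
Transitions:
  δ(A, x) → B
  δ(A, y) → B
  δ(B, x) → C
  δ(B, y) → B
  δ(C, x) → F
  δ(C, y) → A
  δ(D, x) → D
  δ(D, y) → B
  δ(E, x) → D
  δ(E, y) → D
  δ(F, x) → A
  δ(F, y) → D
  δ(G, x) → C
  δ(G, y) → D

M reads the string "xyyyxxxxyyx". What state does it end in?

C

B --x--> C
C --y--> A
A --y--> B
B --y--> B
B --x--> C
C --x--> F
F --x--> A
A --x--> B
B --y--> B
B --y--> B
B --x--> C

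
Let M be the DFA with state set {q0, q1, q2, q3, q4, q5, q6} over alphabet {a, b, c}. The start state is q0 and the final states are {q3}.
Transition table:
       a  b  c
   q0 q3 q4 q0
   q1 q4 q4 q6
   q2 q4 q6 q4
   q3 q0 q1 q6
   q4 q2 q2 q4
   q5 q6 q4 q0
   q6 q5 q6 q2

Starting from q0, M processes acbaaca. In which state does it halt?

q0 --a--> q3
q3 --c--> q6
q6 --b--> q6
q6 --a--> q5
q5 --a--> q6
q6 --c--> q2
q2 --a--> q4

q4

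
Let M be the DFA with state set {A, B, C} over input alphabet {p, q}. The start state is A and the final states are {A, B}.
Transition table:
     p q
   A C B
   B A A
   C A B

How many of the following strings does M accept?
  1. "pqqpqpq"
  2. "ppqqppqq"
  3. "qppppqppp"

"pqqpqpq": accepted
"ppqqppqq": accepted
"qppppqppp": accepted

3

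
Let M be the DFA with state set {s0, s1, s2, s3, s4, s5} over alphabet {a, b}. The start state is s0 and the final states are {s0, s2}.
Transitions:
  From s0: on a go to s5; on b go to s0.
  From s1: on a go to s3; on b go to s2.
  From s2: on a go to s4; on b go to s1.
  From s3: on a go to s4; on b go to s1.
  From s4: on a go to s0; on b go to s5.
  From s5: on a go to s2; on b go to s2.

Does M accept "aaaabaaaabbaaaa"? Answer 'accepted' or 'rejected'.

accepted

s0 --a--> s5
s5 --a--> s2
s2 --a--> s4
s4 --a--> s0
s0 --b--> s0
s0 --a--> s5
s5 --a--> s2
s2 --a--> s4
s4 --a--> s0
s0 --b--> s0
s0 --b--> s0
s0 --a--> s5
s5 --a--> s2
s2 --a--> s4
s4 --a--> s0
End in state s0, which is an accepting state.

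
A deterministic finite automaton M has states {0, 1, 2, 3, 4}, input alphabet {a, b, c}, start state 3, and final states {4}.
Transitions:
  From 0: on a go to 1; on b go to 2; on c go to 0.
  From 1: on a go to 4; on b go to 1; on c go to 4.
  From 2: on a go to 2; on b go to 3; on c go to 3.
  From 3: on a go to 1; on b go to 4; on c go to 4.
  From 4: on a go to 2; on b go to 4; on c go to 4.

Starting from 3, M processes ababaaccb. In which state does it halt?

4

3 --a--> 1
1 --b--> 1
1 --a--> 4
4 --b--> 4
4 --a--> 2
2 --a--> 2
2 --c--> 3
3 --c--> 4
4 --b--> 4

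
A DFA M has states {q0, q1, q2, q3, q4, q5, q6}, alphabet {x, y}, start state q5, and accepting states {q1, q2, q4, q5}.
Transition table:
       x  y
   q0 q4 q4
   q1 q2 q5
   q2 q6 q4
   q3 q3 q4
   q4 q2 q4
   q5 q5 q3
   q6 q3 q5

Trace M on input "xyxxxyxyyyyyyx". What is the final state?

q5 --x--> q5
q5 --y--> q3
q3 --x--> q3
q3 --x--> q3
q3 --x--> q3
q3 --y--> q4
q4 --x--> q2
q2 --y--> q4
q4 --y--> q4
q4 --y--> q4
q4 --y--> q4
q4 --y--> q4
q4 --y--> q4
q4 --x--> q2

q2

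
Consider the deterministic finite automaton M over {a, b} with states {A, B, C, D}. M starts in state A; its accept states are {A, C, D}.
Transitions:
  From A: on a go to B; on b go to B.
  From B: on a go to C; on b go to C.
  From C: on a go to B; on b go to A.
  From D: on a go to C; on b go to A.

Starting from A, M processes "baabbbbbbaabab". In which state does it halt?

A --b--> B
B --a--> C
C --a--> B
B --b--> C
C --b--> A
A --b--> B
B --b--> C
C --b--> A
A --b--> B
B --a--> C
C --a--> B
B --b--> C
C --a--> B
B --b--> C

C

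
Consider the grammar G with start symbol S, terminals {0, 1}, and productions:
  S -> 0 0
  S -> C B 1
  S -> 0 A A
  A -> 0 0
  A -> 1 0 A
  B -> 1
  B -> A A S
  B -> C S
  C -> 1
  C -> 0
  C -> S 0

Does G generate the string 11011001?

no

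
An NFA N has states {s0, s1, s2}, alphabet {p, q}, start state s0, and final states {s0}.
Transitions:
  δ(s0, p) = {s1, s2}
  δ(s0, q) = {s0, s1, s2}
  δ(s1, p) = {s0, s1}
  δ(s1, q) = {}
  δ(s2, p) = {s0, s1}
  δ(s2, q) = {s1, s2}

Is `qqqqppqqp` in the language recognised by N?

Start: {s0}
read q: {s0, s1, s2}
read q: {s0, s1, s2}
read q: {s0, s1, s2}
read q: {s0, s1, s2}
read p: {s0, s1, s2}
read p: {s0, s1, s2}
read q: {s0, s1, s2}
read q: {s0, s1, s2}
read p: {s0, s1, s2}
Reachable ∩ accepting = {s0} — nonempty.

accepted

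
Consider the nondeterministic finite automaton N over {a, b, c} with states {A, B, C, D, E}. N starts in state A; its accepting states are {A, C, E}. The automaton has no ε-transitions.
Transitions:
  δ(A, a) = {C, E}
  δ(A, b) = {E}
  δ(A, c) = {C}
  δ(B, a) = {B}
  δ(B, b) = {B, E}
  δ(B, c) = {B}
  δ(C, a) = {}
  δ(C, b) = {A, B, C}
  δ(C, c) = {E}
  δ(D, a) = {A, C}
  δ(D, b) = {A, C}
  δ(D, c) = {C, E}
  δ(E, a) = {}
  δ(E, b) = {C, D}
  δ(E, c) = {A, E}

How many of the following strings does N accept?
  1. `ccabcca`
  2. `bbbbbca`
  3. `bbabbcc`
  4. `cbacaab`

`ccabcca`: rejected
`bbbbbca`: accepted
`bbabbcc`: accepted
`cbacaab`: accepted

3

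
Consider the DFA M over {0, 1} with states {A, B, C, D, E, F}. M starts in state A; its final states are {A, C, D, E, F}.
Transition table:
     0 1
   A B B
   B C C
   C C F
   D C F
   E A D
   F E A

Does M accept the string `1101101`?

A --1--> B
B --1--> C
C --0--> C
C --1--> F
F --1--> A
A --0--> B
B --1--> C
End in state C, which is an accepting state.

accepted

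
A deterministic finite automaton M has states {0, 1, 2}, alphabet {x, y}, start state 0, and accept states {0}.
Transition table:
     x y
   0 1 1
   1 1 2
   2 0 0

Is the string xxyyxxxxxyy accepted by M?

0 --x--> 1
1 --x--> 1
1 --y--> 2
2 --y--> 0
0 --x--> 1
1 --x--> 1
1 --x--> 1
1 --x--> 1
1 --x--> 1
1 --y--> 2
2 --y--> 0
End in state 0, which is an accepting state.

accepted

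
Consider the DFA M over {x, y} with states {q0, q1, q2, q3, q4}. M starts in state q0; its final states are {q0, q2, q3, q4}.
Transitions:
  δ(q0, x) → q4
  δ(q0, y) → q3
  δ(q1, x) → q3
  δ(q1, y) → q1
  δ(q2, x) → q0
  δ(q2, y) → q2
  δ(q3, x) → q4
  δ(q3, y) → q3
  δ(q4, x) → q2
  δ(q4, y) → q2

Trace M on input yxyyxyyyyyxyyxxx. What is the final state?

q2

q0 --y--> q3
q3 --x--> q4
q4 --y--> q2
q2 --y--> q2
q2 --x--> q0
q0 --y--> q3
q3 --y--> q3
q3 --y--> q3
q3 --y--> q3
q3 --y--> q3
q3 --x--> q4
q4 --y--> q2
q2 --y--> q2
q2 --x--> q0
q0 --x--> q4
q4 --x--> q2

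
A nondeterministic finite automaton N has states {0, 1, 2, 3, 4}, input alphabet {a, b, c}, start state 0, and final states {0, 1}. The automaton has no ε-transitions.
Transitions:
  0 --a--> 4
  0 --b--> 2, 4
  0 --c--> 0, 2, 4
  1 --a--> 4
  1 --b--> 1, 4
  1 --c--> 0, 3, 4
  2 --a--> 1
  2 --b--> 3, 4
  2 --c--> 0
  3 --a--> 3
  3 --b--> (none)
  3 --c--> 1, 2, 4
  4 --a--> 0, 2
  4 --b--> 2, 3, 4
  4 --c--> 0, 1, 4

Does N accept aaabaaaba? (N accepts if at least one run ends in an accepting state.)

Start: {0}
read a: {4}
read a: {0, 2}
read a: {1, 4}
read b: {1, 2, 3, 4}
read a: {0, 1, 2, 3, 4}
read a: {0, 1, 2, 3, 4}
read a: {0, 1, 2, 3, 4}
read b: {1, 2, 3, 4}
read a: {0, 1, 2, 3, 4}
Reachable ∩ accepting = {0, 1} — nonempty.

accepted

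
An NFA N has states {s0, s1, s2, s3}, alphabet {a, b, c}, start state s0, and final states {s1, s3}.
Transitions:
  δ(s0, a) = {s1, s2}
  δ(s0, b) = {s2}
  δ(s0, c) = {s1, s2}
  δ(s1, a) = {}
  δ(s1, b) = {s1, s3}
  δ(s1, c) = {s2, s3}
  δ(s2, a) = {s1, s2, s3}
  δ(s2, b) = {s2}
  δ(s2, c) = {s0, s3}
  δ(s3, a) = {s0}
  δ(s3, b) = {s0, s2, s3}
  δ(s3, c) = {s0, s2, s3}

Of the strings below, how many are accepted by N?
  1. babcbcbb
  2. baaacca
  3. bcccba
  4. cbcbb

babcbcbb: accepted
baaacca: accepted
bcccba: accepted
cbcbb: accepted

4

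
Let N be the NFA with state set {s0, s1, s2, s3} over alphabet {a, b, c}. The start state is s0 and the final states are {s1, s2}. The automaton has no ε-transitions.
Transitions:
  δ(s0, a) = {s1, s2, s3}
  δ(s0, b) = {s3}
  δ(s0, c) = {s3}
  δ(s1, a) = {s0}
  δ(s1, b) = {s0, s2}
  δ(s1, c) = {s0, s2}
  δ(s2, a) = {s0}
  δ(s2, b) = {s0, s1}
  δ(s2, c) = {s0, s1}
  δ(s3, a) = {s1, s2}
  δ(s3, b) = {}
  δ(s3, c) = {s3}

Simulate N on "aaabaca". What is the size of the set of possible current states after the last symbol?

4

Start: {s0}
read a: {s1, s2, s3}
read a: {s0, s1, s2}
read a: {s0, s1, s2, s3}
read b: {s0, s1, s2, s3}
read a: {s0, s1, s2, s3}
read c: {s0, s1, s2, s3}
read a: {s0, s1, s2, s3}
Final reachable set {s0, s1, s2, s3} has 4 states.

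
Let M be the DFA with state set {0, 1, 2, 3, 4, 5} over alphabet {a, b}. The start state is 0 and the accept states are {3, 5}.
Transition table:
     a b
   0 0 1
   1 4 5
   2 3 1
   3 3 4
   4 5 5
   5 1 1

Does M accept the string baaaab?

accepted

0 --b--> 1
1 --a--> 4
4 --a--> 5
5 --a--> 1
1 --a--> 4
4 --b--> 5
End in state 5, which is an accepting state.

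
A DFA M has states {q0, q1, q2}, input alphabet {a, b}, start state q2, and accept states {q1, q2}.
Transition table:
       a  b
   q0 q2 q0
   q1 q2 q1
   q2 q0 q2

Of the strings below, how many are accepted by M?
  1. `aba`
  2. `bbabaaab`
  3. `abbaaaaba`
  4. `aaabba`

4

`aba`: accepted
`bbabaaab`: accepted
`abbaaaaba`: accepted
`aaabba`: accepted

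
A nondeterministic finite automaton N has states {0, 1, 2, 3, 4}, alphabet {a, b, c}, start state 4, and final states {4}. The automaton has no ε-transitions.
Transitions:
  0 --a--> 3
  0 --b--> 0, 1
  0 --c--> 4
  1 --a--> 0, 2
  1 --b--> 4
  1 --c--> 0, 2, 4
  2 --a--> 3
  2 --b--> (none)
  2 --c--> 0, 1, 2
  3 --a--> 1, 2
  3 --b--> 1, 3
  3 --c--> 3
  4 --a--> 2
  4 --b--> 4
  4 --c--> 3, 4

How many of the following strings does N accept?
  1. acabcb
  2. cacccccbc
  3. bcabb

acabcb: accepted
cacccccbc: accepted
bcabb: accepted

3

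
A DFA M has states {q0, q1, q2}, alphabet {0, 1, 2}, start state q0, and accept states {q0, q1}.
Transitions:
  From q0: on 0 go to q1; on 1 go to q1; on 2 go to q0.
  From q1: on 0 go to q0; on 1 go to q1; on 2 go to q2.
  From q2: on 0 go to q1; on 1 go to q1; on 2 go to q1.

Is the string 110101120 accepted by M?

q0 --1--> q1
q1 --1--> q1
q1 --0--> q0
q0 --1--> q1
q1 --0--> q0
q0 --1--> q1
q1 --1--> q1
q1 --2--> q2
q2 --0--> q1
End in state q1, which is an accepting state.

accepted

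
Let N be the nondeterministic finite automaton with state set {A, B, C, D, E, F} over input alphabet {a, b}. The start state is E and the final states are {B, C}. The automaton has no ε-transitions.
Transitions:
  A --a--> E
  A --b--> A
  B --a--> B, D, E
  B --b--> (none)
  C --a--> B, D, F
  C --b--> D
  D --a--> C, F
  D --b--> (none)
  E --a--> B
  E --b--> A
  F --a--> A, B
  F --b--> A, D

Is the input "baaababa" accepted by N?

rejected

Start: {E}
read b: {A}
read a: {E}
read a: {B}
read a: {B, D, E}
read b: {A}
read a: {E}
read b: {A}
read a: {E}
Reachable ∩ accepting = {} — empty.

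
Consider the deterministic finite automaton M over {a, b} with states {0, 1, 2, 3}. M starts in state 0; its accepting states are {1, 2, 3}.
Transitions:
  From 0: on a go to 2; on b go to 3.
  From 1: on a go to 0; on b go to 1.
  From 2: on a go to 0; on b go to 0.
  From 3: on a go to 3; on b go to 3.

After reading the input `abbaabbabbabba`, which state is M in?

3

0 --a--> 2
2 --b--> 0
0 --b--> 3
3 --a--> 3
3 --a--> 3
3 --b--> 3
3 --b--> 3
3 --a--> 3
3 --b--> 3
3 --b--> 3
3 --a--> 3
3 --b--> 3
3 --b--> 3
3 --a--> 3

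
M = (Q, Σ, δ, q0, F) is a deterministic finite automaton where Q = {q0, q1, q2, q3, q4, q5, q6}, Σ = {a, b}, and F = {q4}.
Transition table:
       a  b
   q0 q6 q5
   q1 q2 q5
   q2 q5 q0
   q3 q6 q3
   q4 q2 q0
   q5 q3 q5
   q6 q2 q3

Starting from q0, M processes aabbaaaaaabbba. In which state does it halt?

q6

q0 --a--> q6
q6 --a--> q2
q2 --b--> q0
q0 --b--> q5
q5 --a--> q3
q3 --a--> q6
q6 --a--> q2
q2 --a--> q5
q5 --a--> q3
q3 --a--> q6
q6 --b--> q3
q3 --b--> q3
q3 --b--> q3
q3 --a--> q6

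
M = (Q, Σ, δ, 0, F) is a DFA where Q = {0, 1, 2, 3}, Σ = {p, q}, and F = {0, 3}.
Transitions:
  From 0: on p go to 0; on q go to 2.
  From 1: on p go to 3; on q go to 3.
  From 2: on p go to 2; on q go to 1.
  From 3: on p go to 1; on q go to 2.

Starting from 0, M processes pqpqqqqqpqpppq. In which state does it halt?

3

0 --p--> 0
0 --q--> 2
2 --p--> 2
2 --q--> 1
1 --q--> 3
3 --q--> 2
2 --q--> 1
1 --q--> 3
3 --p--> 1
1 --q--> 3
3 --p--> 1
1 --p--> 3
3 --p--> 1
1 --q--> 3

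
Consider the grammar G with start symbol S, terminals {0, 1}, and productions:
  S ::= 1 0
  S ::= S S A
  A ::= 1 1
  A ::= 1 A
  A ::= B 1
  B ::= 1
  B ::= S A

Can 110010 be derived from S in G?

no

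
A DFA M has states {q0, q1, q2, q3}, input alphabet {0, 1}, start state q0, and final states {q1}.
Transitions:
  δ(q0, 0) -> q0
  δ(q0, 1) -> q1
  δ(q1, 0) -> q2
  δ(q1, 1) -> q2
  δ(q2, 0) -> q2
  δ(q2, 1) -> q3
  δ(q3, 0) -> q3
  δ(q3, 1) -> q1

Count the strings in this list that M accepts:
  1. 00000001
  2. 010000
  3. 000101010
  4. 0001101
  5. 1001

00000001: accepted
010000: rejected
000101010: rejected
0001101: rejected
1001: rejected

1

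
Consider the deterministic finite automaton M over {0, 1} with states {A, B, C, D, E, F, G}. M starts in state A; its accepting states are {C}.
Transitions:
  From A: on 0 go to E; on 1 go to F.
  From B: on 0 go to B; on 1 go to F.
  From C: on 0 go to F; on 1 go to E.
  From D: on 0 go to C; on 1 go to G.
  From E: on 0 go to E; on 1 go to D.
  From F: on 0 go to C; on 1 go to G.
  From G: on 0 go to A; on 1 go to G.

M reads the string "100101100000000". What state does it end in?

E

A --1--> F
F --0--> C
C --0--> F
F --1--> G
G --0--> A
A --1--> F
F --1--> G
G --0--> A
A --0--> E
E --0--> E
E --0--> E
E --0--> E
E --0--> E
E --0--> E
E --0--> E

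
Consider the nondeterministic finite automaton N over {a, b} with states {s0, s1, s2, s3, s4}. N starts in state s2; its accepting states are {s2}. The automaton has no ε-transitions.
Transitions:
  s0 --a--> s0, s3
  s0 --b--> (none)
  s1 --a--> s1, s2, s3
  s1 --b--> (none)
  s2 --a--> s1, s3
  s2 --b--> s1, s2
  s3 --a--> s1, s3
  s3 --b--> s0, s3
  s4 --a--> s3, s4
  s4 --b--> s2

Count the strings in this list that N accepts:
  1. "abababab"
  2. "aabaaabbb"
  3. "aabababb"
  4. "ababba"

"abababab": rejected
"aabaaabbb": accepted
"aabababb": accepted
"ababba": rejected

2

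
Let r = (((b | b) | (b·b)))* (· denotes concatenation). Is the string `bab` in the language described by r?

bab cannot be split into zero or more pieces each matching ((b|b)|(b·b)).

no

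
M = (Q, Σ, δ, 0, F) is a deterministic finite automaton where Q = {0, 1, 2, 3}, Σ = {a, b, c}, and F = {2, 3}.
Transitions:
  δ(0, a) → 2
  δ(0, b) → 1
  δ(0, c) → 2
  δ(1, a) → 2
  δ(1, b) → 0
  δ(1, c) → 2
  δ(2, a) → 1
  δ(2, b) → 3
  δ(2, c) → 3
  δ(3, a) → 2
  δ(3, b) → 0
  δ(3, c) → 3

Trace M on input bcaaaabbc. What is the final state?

2

0 --b--> 1
1 --c--> 2
2 --a--> 1
1 --a--> 2
2 --a--> 1
1 --a--> 2
2 --b--> 3
3 --b--> 0
0 --c--> 2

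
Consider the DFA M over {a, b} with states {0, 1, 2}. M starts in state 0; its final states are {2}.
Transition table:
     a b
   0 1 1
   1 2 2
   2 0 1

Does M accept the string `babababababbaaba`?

rejected

0 --b--> 1
1 --a--> 2
2 --b--> 1
1 --a--> 2
2 --b--> 1
1 --a--> 2
2 --b--> 1
1 --a--> 2
2 --b--> 1
1 --a--> 2
2 --b--> 1
1 --b--> 2
2 --a--> 0
0 --a--> 1
1 --b--> 2
2 --a--> 0
End in state 0, which is not an accepting state.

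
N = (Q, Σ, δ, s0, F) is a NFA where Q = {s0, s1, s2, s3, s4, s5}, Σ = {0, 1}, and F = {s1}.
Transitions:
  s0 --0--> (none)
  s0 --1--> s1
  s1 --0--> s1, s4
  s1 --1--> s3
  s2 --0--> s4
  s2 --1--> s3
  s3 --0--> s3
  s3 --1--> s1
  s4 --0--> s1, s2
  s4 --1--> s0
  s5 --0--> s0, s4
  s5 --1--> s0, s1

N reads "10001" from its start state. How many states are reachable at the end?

2

Start: {s0}
read 1: {s1}
read 0: {s1, s4}
read 0: {s1, s2, s4}
read 0: {s1, s2, s4}
read 1: {s0, s3}
Final reachable set {s0, s3} has 2 states.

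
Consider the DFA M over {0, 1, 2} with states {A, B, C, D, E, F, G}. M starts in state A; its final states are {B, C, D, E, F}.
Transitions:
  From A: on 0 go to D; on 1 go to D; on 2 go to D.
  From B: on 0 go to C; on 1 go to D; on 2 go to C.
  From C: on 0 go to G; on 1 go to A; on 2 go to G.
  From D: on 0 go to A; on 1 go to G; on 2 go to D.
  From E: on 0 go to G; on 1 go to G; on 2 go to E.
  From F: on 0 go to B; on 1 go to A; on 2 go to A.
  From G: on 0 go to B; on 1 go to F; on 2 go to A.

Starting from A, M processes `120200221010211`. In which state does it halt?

A --1--> D
D --2--> D
D --0--> A
A --2--> D
D --0--> A
A --0--> D
D --2--> D
D --2--> D
D --1--> G
G --0--> B
B --1--> D
D --0--> A
A --2--> D
D --1--> G
G --1--> F

F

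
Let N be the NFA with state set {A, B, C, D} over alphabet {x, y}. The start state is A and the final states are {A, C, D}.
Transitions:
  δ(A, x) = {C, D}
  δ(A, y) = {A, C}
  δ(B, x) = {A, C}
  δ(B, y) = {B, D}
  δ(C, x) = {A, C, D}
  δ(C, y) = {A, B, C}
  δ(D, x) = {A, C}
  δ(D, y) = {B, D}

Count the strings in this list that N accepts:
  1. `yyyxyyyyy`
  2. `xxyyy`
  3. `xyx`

3

`yyyxyyyyy`: accepted
`xxyyy`: accepted
`xyx`: accepted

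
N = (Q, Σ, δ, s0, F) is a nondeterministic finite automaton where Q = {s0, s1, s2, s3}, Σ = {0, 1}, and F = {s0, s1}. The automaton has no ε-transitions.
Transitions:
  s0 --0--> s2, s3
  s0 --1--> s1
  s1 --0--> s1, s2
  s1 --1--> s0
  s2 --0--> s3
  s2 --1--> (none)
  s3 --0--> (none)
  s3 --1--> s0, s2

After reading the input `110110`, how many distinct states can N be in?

2

Start: {s0}
read 1: {s1}
read 1: {s0}
read 0: {s2, s3}
read 1: {s0, s2}
read 1: {s1}
read 0: {s1, s2}
Final reachable set {s1, s2} has 2 states.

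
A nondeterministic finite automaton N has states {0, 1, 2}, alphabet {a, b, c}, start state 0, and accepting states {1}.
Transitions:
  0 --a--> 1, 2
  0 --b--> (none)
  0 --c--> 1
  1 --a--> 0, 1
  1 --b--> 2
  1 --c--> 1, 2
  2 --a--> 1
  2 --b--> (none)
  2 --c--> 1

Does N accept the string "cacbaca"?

Start: {0}
read c: {1}
read a: {0, 1}
read c: {1, 2}
read b: {2}
read a: {1}
read c: {1, 2}
read a: {0, 1}
Reachable ∩ accepting = {1} — nonempty.

accepted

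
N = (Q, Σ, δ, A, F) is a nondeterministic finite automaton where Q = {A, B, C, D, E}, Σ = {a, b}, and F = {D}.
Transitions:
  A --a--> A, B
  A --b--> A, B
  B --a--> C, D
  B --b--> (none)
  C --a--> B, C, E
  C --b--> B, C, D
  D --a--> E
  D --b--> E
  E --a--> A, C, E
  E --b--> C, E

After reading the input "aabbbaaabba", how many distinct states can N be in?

5

Start: {A}
read a: {A, B}
read a: {A, B, C, D}
read b: {A, B, C, D, E}
read b: {A, B, C, D, E}
read b: {A, B, C, D, E}
read a: {A, B, C, D, E}
read a: {A, B, C, D, E}
read a: {A, B, C, D, E}
read b: {A, B, C, D, E}
read b: {A, B, C, D, E}
read a: {A, B, C, D, E}
Final reachable set {A, B, C, D, E} has 5 states.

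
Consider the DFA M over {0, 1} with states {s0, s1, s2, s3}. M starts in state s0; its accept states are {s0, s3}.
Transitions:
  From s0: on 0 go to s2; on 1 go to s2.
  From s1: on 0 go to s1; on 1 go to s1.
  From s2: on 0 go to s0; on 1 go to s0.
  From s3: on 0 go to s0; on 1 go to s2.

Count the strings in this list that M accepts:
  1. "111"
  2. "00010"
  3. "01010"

"111": rejected
"00010": rejected
"01010": rejected

0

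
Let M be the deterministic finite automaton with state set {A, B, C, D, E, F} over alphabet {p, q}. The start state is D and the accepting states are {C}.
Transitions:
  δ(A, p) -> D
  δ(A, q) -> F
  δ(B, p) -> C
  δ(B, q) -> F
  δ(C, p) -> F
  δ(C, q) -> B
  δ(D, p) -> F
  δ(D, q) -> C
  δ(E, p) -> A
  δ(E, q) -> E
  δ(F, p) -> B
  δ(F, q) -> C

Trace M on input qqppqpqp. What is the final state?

F

D --q--> C
C --q--> B
B --p--> C
C --p--> F
F --q--> C
C --p--> F
F --q--> C
C --p--> F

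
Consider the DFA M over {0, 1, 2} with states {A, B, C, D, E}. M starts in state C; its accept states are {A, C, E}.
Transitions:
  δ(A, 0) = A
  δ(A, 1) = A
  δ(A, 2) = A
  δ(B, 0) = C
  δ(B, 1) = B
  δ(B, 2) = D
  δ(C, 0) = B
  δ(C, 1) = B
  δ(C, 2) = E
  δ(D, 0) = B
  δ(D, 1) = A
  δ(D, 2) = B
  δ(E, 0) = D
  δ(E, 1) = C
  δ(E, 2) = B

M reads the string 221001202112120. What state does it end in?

A

C --2--> E
E --2--> B
B --1--> B
B --0--> C
C --0--> B
B --1--> B
B --2--> D
D --0--> B
B --2--> D
D --1--> A
A --1--> A
A --2--> A
A --1--> A
A --2--> A
A --0--> A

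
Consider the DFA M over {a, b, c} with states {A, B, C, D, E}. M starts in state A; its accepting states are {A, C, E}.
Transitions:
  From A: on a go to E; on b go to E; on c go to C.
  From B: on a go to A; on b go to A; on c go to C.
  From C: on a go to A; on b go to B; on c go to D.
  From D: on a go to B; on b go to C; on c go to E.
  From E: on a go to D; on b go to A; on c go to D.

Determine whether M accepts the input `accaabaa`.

rejected

A --a--> E
E --c--> D
D --c--> E
E --a--> D
D --a--> B
B --b--> A
A --a--> E
E --a--> D
End in state D, which is not an accepting state.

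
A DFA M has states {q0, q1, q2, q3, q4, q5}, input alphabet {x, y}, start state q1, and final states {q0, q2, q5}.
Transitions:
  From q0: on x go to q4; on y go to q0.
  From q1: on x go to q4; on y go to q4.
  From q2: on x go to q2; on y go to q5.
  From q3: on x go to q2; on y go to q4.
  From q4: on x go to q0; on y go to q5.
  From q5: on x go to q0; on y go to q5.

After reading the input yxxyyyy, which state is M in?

q1 --y--> q4
q4 --x--> q0
q0 --x--> q4
q4 --y--> q5
q5 --y--> q5
q5 --y--> q5
q5 --y--> q5

q5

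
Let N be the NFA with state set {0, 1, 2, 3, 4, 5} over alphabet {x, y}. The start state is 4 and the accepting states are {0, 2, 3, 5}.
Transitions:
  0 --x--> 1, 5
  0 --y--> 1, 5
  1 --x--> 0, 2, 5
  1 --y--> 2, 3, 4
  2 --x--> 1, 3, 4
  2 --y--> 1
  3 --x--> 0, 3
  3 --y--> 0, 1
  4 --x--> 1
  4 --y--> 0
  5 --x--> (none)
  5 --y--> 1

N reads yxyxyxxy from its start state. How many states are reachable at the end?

Start: {4}
read y: {0}
read x: {1, 5}
read y: {1, 2, 3, 4}
read x: {0, 1, 2, 3, 4, 5}
read y: {0, 1, 2, 3, 4, 5}
read x: {0, 1, 2, 3, 4, 5}
read x: {0, 1, 2, 3, 4, 5}
read y: {0, 1, 2, 3, 4, 5}
Final reachable set {0, 1, 2, 3, 4, 5} has 6 states.

6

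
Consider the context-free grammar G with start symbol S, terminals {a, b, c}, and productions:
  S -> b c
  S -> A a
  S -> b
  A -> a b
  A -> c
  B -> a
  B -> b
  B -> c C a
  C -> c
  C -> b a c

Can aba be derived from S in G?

S ⇒ Aa ⇒ aba

yes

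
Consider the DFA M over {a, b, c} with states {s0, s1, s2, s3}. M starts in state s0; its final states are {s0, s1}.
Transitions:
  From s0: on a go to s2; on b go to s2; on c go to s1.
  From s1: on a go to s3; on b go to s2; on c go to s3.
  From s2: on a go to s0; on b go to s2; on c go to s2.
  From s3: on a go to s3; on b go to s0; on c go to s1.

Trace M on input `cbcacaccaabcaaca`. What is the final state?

s0 --c--> s1
s1 --b--> s2
s2 --c--> s2
s2 --a--> s0
s0 --c--> s1
s1 --a--> s3
s3 --c--> s1
s1 --c--> s3
s3 --a--> s3
s3 --a--> s3
s3 --b--> s0
s0 --c--> s1
s1 --a--> s3
s3 --a--> s3
s3 --c--> s1
s1 --a--> s3

s3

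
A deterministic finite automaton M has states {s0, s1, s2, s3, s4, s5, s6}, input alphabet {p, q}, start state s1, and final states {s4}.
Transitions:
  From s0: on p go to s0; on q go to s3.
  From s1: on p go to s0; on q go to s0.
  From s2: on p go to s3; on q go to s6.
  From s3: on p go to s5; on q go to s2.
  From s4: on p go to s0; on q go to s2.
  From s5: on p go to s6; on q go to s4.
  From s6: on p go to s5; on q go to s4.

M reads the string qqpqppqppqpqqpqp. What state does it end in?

s3

s1 --q--> s0
s0 --q--> s3
s3 --p--> s5
s5 --q--> s4
s4 --p--> s0
s0 --p--> s0
s0 --q--> s3
s3 --p--> s5
s5 --p--> s6
s6 --q--> s4
s4 --p--> s0
s0 --q--> s3
s3 --q--> s2
s2 --p--> s3
s3 --q--> s2
s2 --p--> s3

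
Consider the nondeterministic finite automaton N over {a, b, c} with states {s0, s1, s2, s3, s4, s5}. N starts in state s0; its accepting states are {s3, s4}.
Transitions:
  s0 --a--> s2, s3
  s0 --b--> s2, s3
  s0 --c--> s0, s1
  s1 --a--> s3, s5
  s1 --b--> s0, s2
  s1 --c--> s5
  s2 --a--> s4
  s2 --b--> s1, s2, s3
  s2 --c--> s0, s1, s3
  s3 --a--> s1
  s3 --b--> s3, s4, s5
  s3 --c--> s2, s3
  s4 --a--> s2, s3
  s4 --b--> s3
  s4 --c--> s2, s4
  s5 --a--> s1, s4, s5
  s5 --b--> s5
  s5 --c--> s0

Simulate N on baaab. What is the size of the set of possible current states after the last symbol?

4

Start: {s0}
read b: {s2, s3}
read a: {s1, s4}
read a: {s2, s3, s5}
read a: {s1, s4, s5}
read b: {s0, s2, s3, s5}
Final reachable set {s0, s2, s3, s5} has 4 states.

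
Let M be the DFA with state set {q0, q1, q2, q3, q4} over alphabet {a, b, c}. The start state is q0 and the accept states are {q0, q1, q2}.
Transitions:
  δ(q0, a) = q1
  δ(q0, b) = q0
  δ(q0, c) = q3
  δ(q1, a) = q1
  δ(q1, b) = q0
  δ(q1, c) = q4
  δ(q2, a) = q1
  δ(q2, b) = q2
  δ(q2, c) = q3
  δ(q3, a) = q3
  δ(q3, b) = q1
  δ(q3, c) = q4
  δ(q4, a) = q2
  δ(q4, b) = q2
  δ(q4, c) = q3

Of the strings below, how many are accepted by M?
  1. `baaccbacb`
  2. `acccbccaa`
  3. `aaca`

`baaccbacb`: accepted
`acccbccaa`: accepted
`aaca`: accepted

3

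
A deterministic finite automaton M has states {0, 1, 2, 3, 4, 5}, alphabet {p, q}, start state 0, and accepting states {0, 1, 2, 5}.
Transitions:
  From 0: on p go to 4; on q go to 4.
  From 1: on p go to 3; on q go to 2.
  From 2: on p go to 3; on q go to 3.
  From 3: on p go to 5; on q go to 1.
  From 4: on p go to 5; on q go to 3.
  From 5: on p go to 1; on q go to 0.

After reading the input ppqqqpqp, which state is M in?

4

0 --p--> 4
4 --p--> 5
5 --q--> 0
0 --q--> 4
4 --q--> 3
3 --p--> 5
5 --q--> 0
0 --p--> 4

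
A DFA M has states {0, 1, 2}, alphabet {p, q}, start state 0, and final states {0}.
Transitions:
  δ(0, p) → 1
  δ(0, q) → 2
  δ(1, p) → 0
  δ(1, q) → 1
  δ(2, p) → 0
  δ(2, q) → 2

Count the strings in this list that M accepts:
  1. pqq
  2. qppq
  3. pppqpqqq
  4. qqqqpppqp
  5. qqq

pqq: rejected
qppq: rejected
pppqpqqq: rejected
qqqqpppqp: accepted
qqq: rejected

1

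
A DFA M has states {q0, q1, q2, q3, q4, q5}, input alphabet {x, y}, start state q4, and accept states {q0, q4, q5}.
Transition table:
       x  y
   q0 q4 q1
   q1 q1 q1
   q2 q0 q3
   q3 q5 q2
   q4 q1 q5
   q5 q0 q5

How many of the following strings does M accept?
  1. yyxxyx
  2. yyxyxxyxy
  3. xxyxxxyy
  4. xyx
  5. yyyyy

2

yyxxyx: accepted
yyxyxxyxy: rejected
xxyxxxyy: rejected
xyx: rejected
yyyyy: accepted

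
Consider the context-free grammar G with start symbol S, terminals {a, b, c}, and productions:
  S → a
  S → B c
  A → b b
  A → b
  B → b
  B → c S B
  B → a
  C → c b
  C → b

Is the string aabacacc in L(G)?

no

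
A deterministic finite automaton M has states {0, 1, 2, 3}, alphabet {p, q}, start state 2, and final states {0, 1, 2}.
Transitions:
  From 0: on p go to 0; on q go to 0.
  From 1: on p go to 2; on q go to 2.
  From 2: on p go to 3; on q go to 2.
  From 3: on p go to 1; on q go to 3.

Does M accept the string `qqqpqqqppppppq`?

rejected

2 --q--> 2
2 --q--> 2
2 --q--> 2
2 --p--> 3
3 --q--> 3
3 --q--> 3
3 --q--> 3
3 --p--> 1
1 --p--> 2
2 --p--> 3
3 --p--> 1
1 --p--> 2
2 --p--> 3
3 --q--> 3
End in state 3, which is not an accepting state.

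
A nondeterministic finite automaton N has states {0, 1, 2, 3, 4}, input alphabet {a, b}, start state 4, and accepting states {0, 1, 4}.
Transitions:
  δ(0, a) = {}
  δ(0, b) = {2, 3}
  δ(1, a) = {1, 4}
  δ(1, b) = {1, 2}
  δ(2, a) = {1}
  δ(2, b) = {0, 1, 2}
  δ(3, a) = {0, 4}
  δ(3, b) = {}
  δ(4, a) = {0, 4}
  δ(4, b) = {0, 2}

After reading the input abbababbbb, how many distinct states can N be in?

Start: {4}
read a: {0, 4}
read b: {0, 2, 3}
read b: {0, 1, 2, 3}
read a: {0, 1, 4}
read b: {0, 1, 2, 3}
read a: {0, 1, 4}
read b: {0, 1, 2, 3}
read b: {0, 1, 2, 3}
read b: {0, 1, 2, 3}
read b: {0, 1, 2, 3}
Final reachable set {0, 1, 2, 3} has 4 states.

4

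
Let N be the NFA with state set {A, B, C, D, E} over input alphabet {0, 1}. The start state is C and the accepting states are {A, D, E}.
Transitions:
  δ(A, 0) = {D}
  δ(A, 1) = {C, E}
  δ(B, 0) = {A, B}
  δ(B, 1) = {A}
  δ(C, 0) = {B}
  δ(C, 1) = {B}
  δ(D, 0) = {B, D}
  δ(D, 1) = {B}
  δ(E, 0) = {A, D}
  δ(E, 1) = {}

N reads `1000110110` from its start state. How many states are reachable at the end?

3

Start: {C}
read 1: {B}
read 0: {A, B}
read 0: {A, B, D}
read 0: {A, B, D}
read 1: {A, B, C, E}
read 1: {A, B, C, E}
read 0: {A, B, D}
read 1: {A, B, C, E}
read 1: {A, B, C, E}
read 0: {A, B, D}
Final reachable set {A, B, D} has 3 states.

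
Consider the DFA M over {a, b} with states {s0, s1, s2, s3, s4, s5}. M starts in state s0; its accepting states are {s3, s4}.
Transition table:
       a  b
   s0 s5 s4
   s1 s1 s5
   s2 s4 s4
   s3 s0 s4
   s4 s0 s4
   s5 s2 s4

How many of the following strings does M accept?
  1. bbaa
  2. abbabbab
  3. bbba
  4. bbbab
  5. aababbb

3

bbaa: rejected
abbabbab: accepted
bbba: rejected
bbbab: accepted
aababbb: accepted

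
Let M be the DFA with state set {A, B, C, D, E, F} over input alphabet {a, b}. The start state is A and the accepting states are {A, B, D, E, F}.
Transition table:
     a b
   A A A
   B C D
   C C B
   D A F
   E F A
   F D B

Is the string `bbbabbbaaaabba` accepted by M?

accepted

A --b--> A
A --b--> A
A --b--> A
A --a--> A
A --b--> A
A --b--> A
A --b--> A
A --a--> A
A --a--> A
A --a--> A
A --a--> A
A --b--> A
A --b--> A
A --a--> A
End in state A, which is an accepting state.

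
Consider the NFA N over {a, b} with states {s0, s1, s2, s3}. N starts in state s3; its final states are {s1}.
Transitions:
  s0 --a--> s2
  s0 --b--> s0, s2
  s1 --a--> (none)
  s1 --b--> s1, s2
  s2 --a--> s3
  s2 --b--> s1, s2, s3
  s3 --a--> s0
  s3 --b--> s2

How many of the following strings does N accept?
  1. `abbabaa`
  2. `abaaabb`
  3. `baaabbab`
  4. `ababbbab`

1

`abbabaa`: rejected
`abaaabb`: accepted
`baaabbab`: rejected
`ababbbab`: rejected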